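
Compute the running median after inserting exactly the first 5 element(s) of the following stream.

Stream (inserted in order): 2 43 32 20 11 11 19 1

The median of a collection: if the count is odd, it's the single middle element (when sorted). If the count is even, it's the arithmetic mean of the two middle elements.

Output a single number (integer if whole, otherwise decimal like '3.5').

Step 1: insert 2 -> lo=[2] (size 1, max 2) hi=[] (size 0) -> median=2
Step 2: insert 43 -> lo=[2] (size 1, max 2) hi=[43] (size 1, min 43) -> median=22.5
Step 3: insert 32 -> lo=[2, 32] (size 2, max 32) hi=[43] (size 1, min 43) -> median=32
Step 4: insert 20 -> lo=[2, 20] (size 2, max 20) hi=[32, 43] (size 2, min 32) -> median=26
Step 5: insert 11 -> lo=[2, 11, 20] (size 3, max 20) hi=[32, 43] (size 2, min 32) -> median=20

Answer: 20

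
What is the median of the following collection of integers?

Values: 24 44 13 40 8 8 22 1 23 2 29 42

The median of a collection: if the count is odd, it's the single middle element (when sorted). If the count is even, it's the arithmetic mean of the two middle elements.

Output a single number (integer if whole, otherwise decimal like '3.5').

Step 1: insert 24 -> lo=[24] (size 1, max 24) hi=[] (size 0) -> median=24
Step 2: insert 44 -> lo=[24] (size 1, max 24) hi=[44] (size 1, min 44) -> median=34
Step 3: insert 13 -> lo=[13, 24] (size 2, max 24) hi=[44] (size 1, min 44) -> median=24
Step 4: insert 40 -> lo=[13, 24] (size 2, max 24) hi=[40, 44] (size 2, min 40) -> median=32
Step 5: insert 8 -> lo=[8, 13, 24] (size 3, max 24) hi=[40, 44] (size 2, min 40) -> median=24
Step 6: insert 8 -> lo=[8, 8, 13] (size 3, max 13) hi=[24, 40, 44] (size 3, min 24) -> median=18.5
Step 7: insert 22 -> lo=[8, 8, 13, 22] (size 4, max 22) hi=[24, 40, 44] (size 3, min 24) -> median=22
Step 8: insert 1 -> lo=[1, 8, 8, 13] (size 4, max 13) hi=[22, 24, 40, 44] (size 4, min 22) -> median=17.5
Step 9: insert 23 -> lo=[1, 8, 8, 13, 22] (size 5, max 22) hi=[23, 24, 40, 44] (size 4, min 23) -> median=22
Step 10: insert 2 -> lo=[1, 2, 8, 8, 13] (size 5, max 13) hi=[22, 23, 24, 40, 44] (size 5, min 22) -> median=17.5
Step 11: insert 29 -> lo=[1, 2, 8, 8, 13, 22] (size 6, max 22) hi=[23, 24, 29, 40, 44] (size 5, min 23) -> median=22
Step 12: insert 42 -> lo=[1, 2, 8, 8, 13, 22] (size 6, max 22) hi=[23, 24, 29, 40, 42, 44] (size 6, min 23) -> median=22.5

Answer: 22.5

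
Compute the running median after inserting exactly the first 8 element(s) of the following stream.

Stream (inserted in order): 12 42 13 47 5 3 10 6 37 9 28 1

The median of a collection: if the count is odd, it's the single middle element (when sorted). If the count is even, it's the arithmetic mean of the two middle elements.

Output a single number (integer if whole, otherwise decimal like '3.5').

Step 1: insert 12 -> lo=[12] (size 1, max 12) hi=[] (size 0) -> median=12
Step 2: insert 42 -> lo=[12] (size 1, max 12) hi=[42] (size 1, min 42) -> median=27
Step 3: insert 13 -> lo=[12, 13] (size 2, max 13) hi=[42] (size 1, min 42) -> median=13
Step 4: insert 47 -> lo=[12, 13] (size 2, max 13) hi=[42, 47] (size 2, min 42) -> median=27.5
Step 5: insert 5 -> lo=[5, 12, 13] (size 3, max 13) hi=[42, 47] (size 2, min 42) -> median=13
Step 6: insert 3 -> lo=[3, 5, 12] (size 3, max 12) hi=[13, 42, 47] (size 3, min 13) -> median=12.5
Step 7: insert 10 -> lo=[3, 5, 10, 12] (size 4, max 12) hi=[13, 42, 47] (size 3, min 13) -> median=12
Step 8: insert 6 -> lo=[3, 5, 6, 10] (size 4, max 10) hi=[12, 13, 42, 47] (size 4, min 12) -> median=11

Answer: 11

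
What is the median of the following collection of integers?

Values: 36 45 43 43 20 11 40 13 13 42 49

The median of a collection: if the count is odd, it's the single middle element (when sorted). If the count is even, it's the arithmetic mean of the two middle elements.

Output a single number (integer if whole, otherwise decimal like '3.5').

Answer: 40

Derivation:
Step 1: insert 36 -> lo=[36] (size 1, max 36) hi=[] (size 0) -> median=36
Step 2: insert 45 -> lo=[36] (size 1, max 36) hi=[45] (size 1, min 45) -> median=40.5
Step 3: insert 43 -> lo=[36, 43] (size 2, max 43) hi=[45] (size 1, min 45) -> median=43
Step 4: insert 43 -> lo=[36, 43] (size 2, max 43) hi=[43, 45] (size 2, min 43) -> median=43
Step 5: insert 20 -> lo=[20, 36, 43] (size 3, max 43) hi=[43, 45] (size 2, min 43) -> median=43
Step 6: insert 11 -> lo=[11, 20, 36] (size 3, max 36) hi=[43, 43, 45] (size 3, min 43) -> median=39.5
Step 7: insert 40 -> lo=[11, 20, 36, 40] (size 4, max 40) hi=[43, 43, 45] (size 3, min 43) -> median=40
Step 8: insert 13 -> lo=[11, 13, 20, 36] (size 4, max 36) hi=[40, 43, 43, 45] (size 4, min 40) -> median=38
Step 9: insert 13 -> lo=[11, 13, 13, 20, 36] (size 5, max 36) hi=[40, 43, 43, 45] (size 4, min 40) -> median=36
Step 10: insert 42 -> lo=[11, 13, 13, 20, 36] (size 5, max 36) hi=[40, 42, 43, 43, 45] (size 5, min 40) -> median=38
Step 11: insert 49 -> lo=[11, 13, 13, 20, 36, 40] (size 6, max 40) hi=[42, 43, 43, 45, 49] (size 5, min 42) -> median=40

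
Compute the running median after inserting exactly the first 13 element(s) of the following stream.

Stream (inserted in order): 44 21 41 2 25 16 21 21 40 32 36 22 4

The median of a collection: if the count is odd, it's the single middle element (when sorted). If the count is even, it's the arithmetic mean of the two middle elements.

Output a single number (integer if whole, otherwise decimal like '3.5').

Answer: 22

Derivation:
Step 1: insert 44 -> lo=[44] (size 1, max 44) hi=[] (size 0) -> median=44
Step 2: insert 21 -> lo=[21] (size 1, max 21) hi=[44] (size 1, min 44) -> median=32.5
Step 3: insert 41 -> lo=[21, 41] (size 2, max 41) hi=[44] (size 1, min 44) -> median=41
Step 4: insert 2 -> lo=[2, 21] (size 2, max 21) hi=[41, 44] (size 2, min 41) -> median=31
Step 5: insert 25 -> lo=[2, 21, 25] (size 3, max 25) hi=[41, 44] (size 2, min 41) -> median=25
Step 6: insert 16 -> lo=[2, 16, 21] (size 3, max 21) hi=[25, 41, 44] (size 3, min 25) -> median=23
Step 7: insert 21 -> lo=[2, 16, 21, 21] (size 4, max 21) hi=[25, 41, 44] (size 3, min 25) -> median=21
Step 8: insert 21 -> lo=[2, 16, 21, 21] (size 4, max 21) hi=[21, 25, 41, 44] (size 4, min 21) -> median=21
Step 9: insert 40 -> lo=[2, 16, 21, 21, 21] (size 5, max 21) hi=[25, 40, 41, 44] (size 4, min 25) -> median=21
Step 10: insert 32 -> lo=[2, 16, 21, 21, 21] (size 5, max 21) hi=[25, 32, 40, 41, 44] (size 5, min 25) -> median=23
Step 11: insert 36 -> lo=[2, 16, 21, 21, 21, 25] (size 6, max 25) hi=[32, 36, 40, 41, 44] (size 5, min 32) -> median=25
Step 12: insert 22 -> lo=[2, 16, 21, 21, 21, 22] (size 6, max 22) hi=[25, 32, 36, 40, 41, 44] (size 6, min 25) -> median=23.5
Step 13: insert 4 -> lo=[2, 4, 16, 21, 21, 21, 22] (size 7, max 22) hi=[25, 32, 36, 40, 41, 44] (size 6, min 25) -> median=22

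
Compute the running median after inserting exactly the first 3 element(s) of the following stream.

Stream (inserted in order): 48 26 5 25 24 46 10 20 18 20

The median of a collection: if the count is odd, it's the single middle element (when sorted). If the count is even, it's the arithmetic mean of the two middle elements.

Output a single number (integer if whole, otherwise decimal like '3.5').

Answer: 26

Derivation:
Step 1: insert 48 -> lo=[48] (size 1, max 48) hi=[] (size 0) -> median=48
Step 2: insert 26 -> lo=[26] (size 1, max 26) hi=[48] (size 1, min 48) -> median=37
Step 3: insert 5 -> lo=[5, 26] (size 2, max 26) hi=[48] (size 1, min 48) -> median=26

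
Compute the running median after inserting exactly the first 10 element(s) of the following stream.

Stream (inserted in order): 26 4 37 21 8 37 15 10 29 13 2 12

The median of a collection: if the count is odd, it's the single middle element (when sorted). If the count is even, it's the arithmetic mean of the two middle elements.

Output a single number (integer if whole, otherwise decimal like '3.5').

Answer: 18

Derivation:
Step 1: insert 26 -> lo=[26] (size 1, max 26) hi=[] (size 0) -> median=26
Step 2: insert 4 -> lo=[4] (size 1, max 4) hi=[26] (size 1, min 26) -> median=15
Step 3: insert 37 -> lo=[4, 26] (size 2, max 26) hi=[37] (size 1, min 37) -> median=26
Step 4: insert 21 -> lo=[4, 21] (size 2, max 21) hi=[26, 37] (size 2, min 26) -> median=23.5
Step 5: insert 8 -> lo=[4, 8, 21] (size 3, max 21) hi=[26, 37] (size 2, min 26) -> median=21
Step 6: insert 37 -> lo=[4, 8, 21] (size 3, max 21) hi=[26, 37, 37] (size 3, min 26) -> median=23.5
Step 7: insert 15 -> lo=[4, 8, 15, 21] (size 4, max 21) hi=[26, 37, 37] (size 3, min 26) -> median=21
Step 8: insert 10 -> lo=[4, 8, 10, 15] (size 4, max 15) hi=[21, 26, 37, 37] (size 4, min 21) -> median=18
Step 9: insert 29 -> lo=[4, 8, 10, 15, 21] (size 5, max 21) hi=[26, 29, 37, 37] (size 4, min 26) -> median=21
Step 10: insert 13 -> lo=[4, 8, 10, 13, 15] (size 5, max 15) hi=[21, 26, 29, 37, 37] (size 5, min 21) -> median=18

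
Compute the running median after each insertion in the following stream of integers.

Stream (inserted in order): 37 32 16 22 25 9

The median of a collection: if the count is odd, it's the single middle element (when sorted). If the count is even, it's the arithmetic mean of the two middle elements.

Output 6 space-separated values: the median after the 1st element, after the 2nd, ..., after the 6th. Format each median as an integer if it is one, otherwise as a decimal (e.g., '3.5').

Answer: 37 34.5 32 27 25 23.5

Derivation:
Step 1: insert 37 -> lo=[37] (size 1, max 37) hi=[] (size 0) -> median=37
Step 2: insert 32 -> lo=[32] (size 1, max 32) hi=[37] (size 1, min 37) -> median=34.5
Step 3: insert 16 -> lo=[16, 32] (size 2, max 32) hi=[37] (size 1, min 37) -> median=32
Step 4: insert 22 -> lo=[16, 22] (size 2, max 22) hi=[32, 37] (size 2, min 32) -> median=27
Step 5: insert 25 -> lo=[16, 22, 25] (size 3, max 25) hi=[32, 37] (size 2, min 32) -> median=25
Step 6: insert 9 -> lo=[9, 16, 22] (size 3, max 22) hi=[25, 32, 37] (size 3, min 25) -> median=23.5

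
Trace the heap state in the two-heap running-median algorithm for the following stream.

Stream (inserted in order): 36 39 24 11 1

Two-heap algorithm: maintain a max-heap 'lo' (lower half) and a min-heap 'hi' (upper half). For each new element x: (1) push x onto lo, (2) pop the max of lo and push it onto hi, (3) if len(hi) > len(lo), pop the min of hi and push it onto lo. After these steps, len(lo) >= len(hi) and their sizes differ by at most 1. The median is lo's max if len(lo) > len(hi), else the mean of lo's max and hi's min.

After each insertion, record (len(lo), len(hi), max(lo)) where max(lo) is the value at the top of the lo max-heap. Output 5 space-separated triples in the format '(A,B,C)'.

Step 1: insert 36 -> lo=[36] hi=[] -> (len(lo)=1, len(hi)=0, max(lo)=36)
Step 2: insert 39 -> lo=[36] hi=[39] -> (len(lo)=1, len(hi)=1, max(lo)=36)
Step 3: insert 24 -> lo=[24, 36] hi=[39] -> (len(lo)=2, len(hi)=1, max(lo)=36)
Step 4: insert 11 -> lo=[11, 24] hi=[36, 39] -> (len(lo)=2, len(hi)=2, max(lo)=24)
Step 5: insert 1 -> lo=[1, 11, 24] hi=[36, 39] -> (len(lo)=3, len(hi)=2, max(lo)=24)

Answer: (1,0,36) (1,1,36) (2,1,36) (2,2,24) (3,2,24)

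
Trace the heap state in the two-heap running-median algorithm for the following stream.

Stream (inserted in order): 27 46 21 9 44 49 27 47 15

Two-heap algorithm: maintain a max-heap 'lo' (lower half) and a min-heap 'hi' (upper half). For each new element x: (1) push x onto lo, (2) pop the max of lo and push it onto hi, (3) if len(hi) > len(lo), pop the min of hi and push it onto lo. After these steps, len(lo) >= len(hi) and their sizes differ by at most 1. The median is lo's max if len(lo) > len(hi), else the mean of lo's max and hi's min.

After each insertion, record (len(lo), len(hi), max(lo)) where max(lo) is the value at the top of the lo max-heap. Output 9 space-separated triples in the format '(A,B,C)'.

Step 1: insert 27 -> lo=[27] hi=[] -> (len(lo)=1, len(hi)=0, max(lo)=27)
Step 2: insert 46 -> lo=[27] hi=[46] -> (len(lo)=1, len(hi)=1, max(lo)=27)
Step 3: insert 21 -> lo=[21, 27] hi=[46] -> (len(lo)=2, len(hi)=1, max(lo)=27)
Step 4: insert 9 -> lo=[9, 21] hi=[27, 46] -> (len(lo)=2, len(hi)=2, max(lo)=21)
Step 5: insert 44 -> lo=[9, 21, 27] hi=[44, 46] -> (len(lo)=3, len(hi)=2, max(lo)=27)
Step 6: insert 49 -> lo=[9, 21, 27] hi=[44, 46, 49] -> (len(lo)=3, len(hi)=3, max(lo)=27)
Step 7: insert 27 -> lo=[9, 21, 27, 27] hi=[44, 46, 49] -> (len(lo)=4, len(hi)=3, max(lo)=27)
Step 8: insert 47 -> lo=[9, 21, 27, 27] hi=[44, 46, 47, 49] -> (len(lo)=4, len(hi)=4, max(lo)=27)
Step 9: insert 15 -> lo=[9, 15, 21, 27, 27] hi=[44, 46, 47, 49] -> (len(lo)=5, len(hi)=4, max(lo)=27)

Answer: (1,0,27) (1,1,27) (2,1,27) (2,2,21) (3,2,27) (3,3,27) (4,3,27) (4,4,27) (5,4,27)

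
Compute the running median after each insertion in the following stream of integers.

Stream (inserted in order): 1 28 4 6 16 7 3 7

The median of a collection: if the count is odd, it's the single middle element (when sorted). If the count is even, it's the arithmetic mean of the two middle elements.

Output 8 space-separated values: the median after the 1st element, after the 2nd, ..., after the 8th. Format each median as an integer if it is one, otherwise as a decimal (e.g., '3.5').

Step 1: insert 1 -> lo=[1] (size 1, max 1) hi=[] (size 0) -> median=1
Step 2: insert 28 -> lo=[1] (size 1, max 1) hi=[28] (size 1, min 28) -> median=14.5
Step 3: insert 4 -> lo=[1, 4] (size 2, max 4) hi=[28] (size 1, min 28) -> median=4
Step 4: insert 6 -> lo=[1, 4] (size 2, max 4) hi=[6, 28] (size 2, min 6) -> median=5
Step 5: insert 16 -> lo=[1, 4, 6] (size 3, max 6) hi=[16, 28] (size 2, min 16) -> median=6
Step 6: insert 7 -> lo=[1, 4, 6] (size 3, max 6) hi=[7, 16, 28] (size 3, min 7) -> median=6.5
Step 7: insert 3 -> lo=[1, 3, 4, 6] (size 4, max 6) hi=[7, 16, 28] (size 3, min 7) -> median=6
Step 8: insert 7 -> lo=[1, 3, 4, 6] (size 4, max 6) hi=[7, 7, 16, 28] (size 4, min 7) -> median=6.5

Answer: 1 14.5 4 5 6 6.5 6 6.5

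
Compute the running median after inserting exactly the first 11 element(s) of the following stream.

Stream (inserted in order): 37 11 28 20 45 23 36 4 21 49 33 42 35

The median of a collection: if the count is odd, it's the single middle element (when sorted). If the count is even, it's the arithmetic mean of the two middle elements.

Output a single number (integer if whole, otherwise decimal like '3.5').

Answer: 28

Derivation:
Step 1: insert 37 -> lo=[37] (size 1, max 37) hi=[] (size 0) -> median=37
Step 2: insert 11 -> lo=[11] (size 1, max 11) hi=[37] (size 1, min 37) -> median=24
Step 3: insert 28 -> lo=[11, 28] (size 2, max 28) hi=[37] (size 1, min 37) -> median=28
Step 4: insert 20 -> lo=[11, 20] (size 2, max 20) hi=[28, 37] (size 2, min 28) -> median=24
Step 5: insert 45 -> lo=[11, 20, 28] (size 3, max 28) hi=[37, 45] (size 2, min 37) -> median=28
Step 6: insert 23 -> lo=[11, 20, 23] (size 3, max 23) hi=[28, 37, 45] (size 3, min 28) -> median=25.5
Step 7: insert 36 -> lo=[11, 20, 23, 28] (size 4, max 28) hi=[36, 37, 45] (size 3, min 36) -> median=28
Step 8: insert 4 -> lo=[4, 11, 20, 23] (size 4, max 23) hi=[28, 36, 37, 45] (size 4, min 28) -> median=25.5
Step 9: insert 21 -> lo=[4, 11, 20, 21, 23] (size 5, max 23) hi=[28, 36, 37, 45] (size 4, min 28) -> median=23
Step 10: insert 49 -> lo=[4, 11, 20, 21, 23] (size 5, max 23) hi=[28, 36, 37, 45, 49] (size 5, min 28) -> median=25.5
Step 11: insert 33 -> lo=[4, 11, 20, 21, 23, 28] (size 6, max 28) hi=[33, 36, 37, 45, 49] (size 5, min 33) -> median=28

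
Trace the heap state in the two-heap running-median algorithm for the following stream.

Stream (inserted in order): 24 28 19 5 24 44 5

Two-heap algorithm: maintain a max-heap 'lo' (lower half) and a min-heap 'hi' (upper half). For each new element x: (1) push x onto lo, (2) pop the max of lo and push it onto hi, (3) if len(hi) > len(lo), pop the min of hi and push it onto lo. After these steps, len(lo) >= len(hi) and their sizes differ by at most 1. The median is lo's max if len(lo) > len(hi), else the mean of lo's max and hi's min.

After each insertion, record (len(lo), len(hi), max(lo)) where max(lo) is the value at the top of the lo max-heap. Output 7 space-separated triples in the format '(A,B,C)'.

Answer: (1,0,24) (1,1,24) (2,1,24) (2,2,19) (3,2,24) (3,3,24) (4,3,24)

Derivation:
Step 1: insert 24 -> lo=[24] hi=[] -> (len(lo)=1, len(hi)=0, max(lo)=24)
Step 2: insert 28 -> lo=[24] hi=[28] -> (len(lo)=1, len(hi)=1, max(lo)=24)
Step 3: insert 19 -> lo=[19, 24] hi=[28] -> (len(lo)=2, len(hi)=1, max(lo)=24)
Step 4: insert 5 -> lo=[5, 19] hi=[24, 28] -> (len(lo)=2, len(hi)=2, max(lo)=19)
Step 5: insert 24 -> lo=[5, 19, 24] hi=[24, 28] -> (len(lo)=3, len(hi)=2, max(lo)=24)
Step 6: insert 44 -> lo=[5, 19, 24] hi=[24, 28, 44] -> (len(lo)=3, len(hi)=3, max(lo)=24)
Step 7: insert 5 -> lo=[5, 5, 19, 24] hi=[24, 28, 44] -> (len(lo)=4, len(hi)=3, max(lo)=24)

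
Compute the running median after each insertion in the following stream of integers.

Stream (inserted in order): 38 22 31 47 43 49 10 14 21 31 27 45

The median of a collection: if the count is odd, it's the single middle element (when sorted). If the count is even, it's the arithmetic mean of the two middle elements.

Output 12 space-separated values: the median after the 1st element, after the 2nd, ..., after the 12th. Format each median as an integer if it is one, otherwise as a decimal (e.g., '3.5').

Answer: 38 30 31 34.5 38 40.5 38 34.5 31 31 31 31

Derivation:
Step 1: insert 38 -> lo=[38] (size 1, max 38) hi=[] (size 0) -> median=38
Step 2: insert 22 -> lo=[22] (size 1, max 22) hi=[38] (size 1, min 38) -> median=30
Step 3: insert 31 -> lo=[22, 31] (size 2, max 31) hi=[38] (size 1, min 38) -> median=31
Step 4: insert 47 -> lo=[22, 31] (size 2, max 31) hi=[38, 47] (size 2, min 38) -> median=34.5
Step 5: insert 43 -> lo=[22, 31, 38] (size 3, max 38) hi=[43, 47] (size 2, min 43) -> median=38
Step 6: insert 49 -> lo=[22, 31, 38] (size 3, max 38) hi=[43, 47, 49] (size 3, min 43) -> median=40.5
Step 7: insert 10 -> lo=[10, 22, 31, 38] (size 4, max 38) hi=[43, 47, 49] (size 3, min 43) -> median=38
Step 8: insert 14 -> lo=[10, 14, 22, 31] (size 4, max 31) hi=[38, 43, 47, 49] (size 4, min 38) -> median=34.5
Step 9: insert 21 -> lo=[10, 14, 21, 22, 31] (size 5, max 31) hi=[38, 43, 47, 49] (size 4, min 38) -> median=31
Step 10: insert 31 -> lo=[10, 14, 21, 22, 31] (size 5, max 31) hi=[31, 38, 43, 47, 49] (size 5, min 31) -> median=31
Step 11: insert 27 -> lo=[10, 14, 21, 22, 27, 31] (size 6, max 31) hi=[31, 38, 43, 47, 49] (size 5, min 31) -> median=31
Step 12: insert 45 -> lo=[10, 14, 21, 22, 27, 31] (size 6, max 31) hi=[31, 38, 43, 45, 47, 49] (size 6, min 31) -> median=31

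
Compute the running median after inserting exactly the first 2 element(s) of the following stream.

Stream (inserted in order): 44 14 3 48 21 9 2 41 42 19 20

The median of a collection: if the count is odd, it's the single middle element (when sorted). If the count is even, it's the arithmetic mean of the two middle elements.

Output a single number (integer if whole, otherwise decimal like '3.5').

Step 1: insert 44 -> lo=[44] (size 1, max 44) hi=[] (size 0) -> median=44
Step 2: insert 14 -> lo=[14] (size 1, max 14) hi=[44] (size 1, min 44) -> median=29

Answer: 29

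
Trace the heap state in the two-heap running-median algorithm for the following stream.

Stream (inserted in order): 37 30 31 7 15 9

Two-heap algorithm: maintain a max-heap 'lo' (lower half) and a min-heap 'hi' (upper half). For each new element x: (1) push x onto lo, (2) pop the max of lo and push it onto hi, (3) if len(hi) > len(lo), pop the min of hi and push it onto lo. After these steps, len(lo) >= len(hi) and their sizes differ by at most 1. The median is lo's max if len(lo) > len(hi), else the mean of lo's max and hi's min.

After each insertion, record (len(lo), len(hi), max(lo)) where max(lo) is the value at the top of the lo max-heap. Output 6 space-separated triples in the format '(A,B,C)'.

Answer: (1,0,37) (1,1,30) (2,1,31) (2,2,30) (3,2,30) (3,3,15)

Derivation:
Step 1: insert 37 -> lo=[37] hi=[] -> (len(lo)=1, len(hi)=0, max(lo)=37)
Step 2: insert 30 -> lo=[30] hi=[37] -> (len(lo)=1, len(hi)=1, max(lo)=30)
Step 3: insert 31 -> lo=[30, 31] hi=[37] -> (len(lo)=2, len(hi)=1, max(lo)=31)
Step 4: insert 7 -> lo=[7, 30] hi=[31, 37] -> (len(lo)=2, len(hi)=2, max(lo)=30)
Step 5: insert 15 -> lo=[7, 15, 30] hi=[31, 37] -> (len(lo)=3, len(hi)=2, max(lo)=30)
Step 6: insert 9 -> lo=[7, 9, 15] hi=[30, 31, 37] -> (len(lo)=3, len(hi)=3, max(lo)=15)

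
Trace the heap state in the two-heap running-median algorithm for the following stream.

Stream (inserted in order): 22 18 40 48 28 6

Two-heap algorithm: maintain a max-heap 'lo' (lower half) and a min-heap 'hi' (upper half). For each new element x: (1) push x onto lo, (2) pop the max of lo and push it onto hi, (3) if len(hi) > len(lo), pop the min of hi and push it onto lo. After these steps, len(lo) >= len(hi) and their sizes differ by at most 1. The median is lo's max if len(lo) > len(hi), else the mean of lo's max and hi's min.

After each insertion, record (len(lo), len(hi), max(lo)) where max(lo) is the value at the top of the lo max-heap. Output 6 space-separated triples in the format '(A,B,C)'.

Step 1: insert 22 -> lo=[22] hi=[] -> (len(lo)=1, len(hi)=0, max(lo)=22)
Step 2: insert 18 -> lo=[18] hi=[22] -> (len(lo)=1, len(hi)=1, max(lo)=18)
Step 3: insert 40 -> lo=[18, 22] hi=[40] -> (len(lo)=2, len(hi)=1, max(lo)=22)
Step 4: insert 48 -> lo=[18, 22] hi=[40, 48] -> (len(lo)=2, len(hi)=2, max(lo)=22)
Step 5: insert 28 -> lo=[18, 22, 28] hi=[40, 48] -> (len(lo)=3, len(hi)=2, max(lo)=28)
Step 6: insert 6 -> lo=[6, 18, 22] hi=[28, 40, 48] -> (len(lo)=3, len(hi)=3, max(lo)=22)

Answer: (1,0,22) (1,1,18) (2,1,22) (2,2,22) (3,2,28) (3,3,22)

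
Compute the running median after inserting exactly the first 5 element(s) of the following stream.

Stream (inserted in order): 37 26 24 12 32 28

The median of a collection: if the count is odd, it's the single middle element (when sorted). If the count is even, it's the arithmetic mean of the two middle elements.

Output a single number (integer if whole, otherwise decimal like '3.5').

Step 1: insert 37 -> lo=[37] (size 1, max 37) hi=[] (size 0) -> median=37
Step 2: insert 26 -> lo=[26] (size 1, max 26) hi=[37] (size 1, min 37) -> median=31.5
Step 3: insert 24 -> lo=[24, 26] (size 2, max 26) hi=[37] (size 1, min 37) -> median=26
Step 4: insert 12 -> lo=[12, 24] (size 2, max 24) hi=[26, 37] (size 2, min 26) -> median=25
Step 5: insert 32 -> lo=[12, 24, 26] (size 3, max 26) hi=[32, 37] (size 2, min 32) -> median=26

Answer: 26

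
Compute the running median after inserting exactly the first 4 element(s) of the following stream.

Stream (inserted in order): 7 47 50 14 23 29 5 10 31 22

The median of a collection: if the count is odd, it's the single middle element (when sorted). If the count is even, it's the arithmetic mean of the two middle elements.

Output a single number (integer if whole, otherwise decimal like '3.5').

Answer: 30.5

Derivation:
Step 1: insert 7 -> lo=[7] (size 1, max 7) hi=[] (size 0) -> median=7
Step 2: insert 47 -> lo=[7] (size 1, max 7) hi=[47] (size 1, min 47) -> median=27
Step 3: insert 50 -> lo=[7, 47] (size 2, max 47) hi=[50] (size 1, min 50) -> median=47
Step 4: insert 14 -> lo=[7, 14] (size 2, max 14) hi=[47, 50] (size 2, min 47) -> median=30.5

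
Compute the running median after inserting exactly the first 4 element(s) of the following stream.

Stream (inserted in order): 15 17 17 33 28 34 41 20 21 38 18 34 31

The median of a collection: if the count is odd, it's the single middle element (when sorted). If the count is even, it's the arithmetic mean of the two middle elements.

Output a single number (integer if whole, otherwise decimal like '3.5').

Step 1: insert 15 -> lo=[15] (size 1, max 15) hi=[] (size 0) -> median=15
Step 2: insert 17 -> lo=[15] (size 1, max 15) hi=[17] (size 1, min 17) -> median=16
Step 3: insert 17 -> lo=[15, 17] (size 2, max 17) hi=[17] (size 1, min 17) -> median=17
Step 4: insert 33 -> lo=[15, 17] (size 2, max 17) hi=[17, 33] (size 2, min 17) -> median=17

Answer: 17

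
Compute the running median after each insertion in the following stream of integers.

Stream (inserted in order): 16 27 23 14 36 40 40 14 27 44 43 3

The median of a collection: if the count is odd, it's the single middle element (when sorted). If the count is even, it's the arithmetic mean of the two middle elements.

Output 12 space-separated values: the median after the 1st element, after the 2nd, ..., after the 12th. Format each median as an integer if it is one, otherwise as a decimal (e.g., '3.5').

Answer: 16 21.5 23 19.5 23 25 27 25 27 27 27 27

Derivation:
Step 1: insert 16 -> lo=[16] (size 1, max 16) hi=[] (size 0) -> median=16
Step 2: insert 27 -> lo=[16] (size 1, max 16) hi=[27] (size 1, min 27) -> median=21.5
Step 3: insert 23 -> lo=[16, 23] (size 2, max 23) hi=[27] (size 1, min 27) -> median=23
Step 4: insert 14 -> lo=[14, 16] (size 2, max 16) hi=[23, 27] (size 2, min 23) -> median=19.5
Step 5: insert 36 -> lo=[14, 16, 23] (size 3, max 23) hi=[27, 36] (size 2, min 27) -> median=23
Step 6: insert 40 -> lo=[14, 16, 23] (size 3, max 23) hi=[27, 36, 40] (size 3, min 27) -> median=25
Step 7: insert 40 -> lo=[14, 16, 23, 27] (size 4, max 27) hi=[36, 40, 40] (size 3, min 36) -> median=27
Step 8: insert 14 -> lo=[14, 14, 16, 23] (size 4, max 23) hi=[27, 36, 40, 40] (size 4, min 27) -> median=25
Step 9: insert 27 -> lo=[14, 14, 16, 23, 27] (size 5, max 27) hi=[27, 36, 40, 40] (size 4, min 27) -> median=27
Step 10: insert 44 -> lo=[14, 14, 16, 23, 27] (size 5, max 27) hi=[27, 36, 40, 40, 44] (size 5, min 27) -> median=27
Step 11: insert 43 -> lo=[14, 14, 16, 23, 27, 27] (size 6, max 27) hi=[36, 40, 40, 43, 44] (size 5, min 36) -> median=27
Step 12: insert 3 -> lo=[3, 14, 14, 16, 23, 27] (size 6, max 27) hi=[27, 36, 40, 40, 43, 44] (size 6, min 27) -> median=27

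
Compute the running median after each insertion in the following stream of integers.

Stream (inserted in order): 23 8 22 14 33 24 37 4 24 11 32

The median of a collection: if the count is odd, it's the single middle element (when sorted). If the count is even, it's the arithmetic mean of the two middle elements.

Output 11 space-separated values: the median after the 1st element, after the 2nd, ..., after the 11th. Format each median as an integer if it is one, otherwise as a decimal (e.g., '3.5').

Step 1: insert 23 -> lo=[23] (size 1, max 23) hi=[] (size 0) -> median=23
Step 2: insert 8 -> lo=[8] (size 1, max 8) hi=[23] (size 1, min 23) -> median=15.5
Step 3: insert 22 -> lo=[8, 22] (size 2, max 22) hi=[23] (size 1, min 23) -> median=22
Step 4: insert 14 -> lo=[8, 14] (size 2, max 14) hi=[22, 23] (size 2, min 22) -> median=18
Step 5: insert 33 -> lo=[8, 14, 22] (size 3, max 22) hi=[23, 33] (size 2, min 23) -> median=22
Step 6: insert 24 -> lo=[8, 14, 22] (size 3, max 22) hi=[23, 24, 33] (size 3, min 23) -> median=22.5
Step 7: insert 37 -> lo=[8, 14, 22, 23] (size 4, max 23) hi=[24, 33, 37] (size 3, min 24) -> median=23
Step 8: insert 4 -> lo=[4, 8, 14, 22] (size 4, max 22) hi=[23, 24, 33, 37] (size 4, min 23) -> median=22.5
Step 9: insert 24 -> lo=[4, 8, 14, 22, 23] (size 5, max 23) hi=[24, 24, 33, 37] (size 4, min 24) -> median=23
Step 10: insert 11 -> lo=[4, 8, 11, 14, 22] (size 5, max 22) hi=[23, 24, 24, 33, 37] (size 5, min 23) -> median=22.5
Step 11: insert 32 -> lo=[4, 8, 11, 14, 22, 23] (size 6, max 23) hi=[24, 24, 32, 33, 37] (size 5, min 24) -> median=23

Answer: 23 15.5 22 18 22 22.5 23 22.5 23 22.5 23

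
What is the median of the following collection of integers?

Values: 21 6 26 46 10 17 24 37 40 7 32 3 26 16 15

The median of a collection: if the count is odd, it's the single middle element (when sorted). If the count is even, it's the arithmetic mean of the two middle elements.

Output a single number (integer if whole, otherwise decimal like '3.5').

Answer: 21

Derivation:
Step 1: insert 21 -> lo=[21] (size 1, max 21) hi=[] (size 0) -> median=21
Step 2: insert 6 -> lo=[6] (size 1, max 6) hi=[21] (size 1, min 21) -> median=13.5
Step 3: insert 26 -> lo=[6, 21] (size 2, max 21) hi=[26] (size 1, min 26) -> median=21
Step 4: insert 46 -> lo=[6, 21] (size 2, max 21) hi=[26, 46] (size 2, min 26) -> median=23.5
Step 5: insert 10 -> lo=[6, 10, 21] (size 3, max 21) hi=[26, 46] (size 2, min 26) -> median=21
Step 6: insert 17 -> lo=[6, 10, 17] (size 3, max 17) hi=[21, 26, 46] (size 3, min 21) -> median=19
Step 7: insert 24 -> lo=[6, 10, 17, 21] (size 4, max 21) hi=[24, 26, 46] (size 3, min 24) -> median=21
Step 8: insert 37 -> lo=[6, 10, 17, 21] (size 4, max 21) hi=[24, 26, 37, 46] (size 4, min 24) -> median=22.5
Step 9: insert 40 -> lo=[6, 10, 17, 21, 24] (size 5, max 24) hi=[26, 37, 40, 46] (size 4, min 26) -> median=24
Step 10: insert 7 -> lo=[6, 7, 10, 17, 21] (size 5, max 21) hi=[24, 26, 37, 40, 46] (size 5, min 24) -> median=22.5
Step 11: insert 32 -> lo=[6, 7, 10, 17, 21, 24] (size 6, max 24) hi=[26, 32, 37, 40, 46] (size 5, min 26) -> median=24
Step 12: insert 3 -> lo=[3, 6, 7, 10, 17, 21] (size 6, max 21) hi=[24, 26, 32, 37, 40, 46] (size 6, min 24) -> median=22.5
Step 13: insert 26 -> lo=[3, 6, 7, 10, 17, 21, 24] (size 7, max 24) hi=[26, 26, 32, 37, 40, 46] (size 6, min 26) -> median=24
Step 14: insert 16 -> lo=[3, 6, 7, 10, 16, 17, 21] (size 7, max 21) hi=[24, 26, 26, 32, 37, 40, 46] (size 7, min 24) -> median=22.5
Step 15: insert 15 -> lo=[3, 6, 7, 10, 15, 16, 17, 21] (size 8, max 21) hi=[24, 26, 26, 32, 37, 40, 46] (size 7, min 24) -> median=21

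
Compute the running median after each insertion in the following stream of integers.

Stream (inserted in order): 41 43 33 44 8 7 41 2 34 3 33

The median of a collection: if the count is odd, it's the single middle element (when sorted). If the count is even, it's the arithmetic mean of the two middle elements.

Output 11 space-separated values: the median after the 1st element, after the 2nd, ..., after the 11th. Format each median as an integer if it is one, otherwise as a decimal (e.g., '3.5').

Step 1: insert 41 -> lo=[41] (size 1, max 41) hi=[] (size 0) -> median=41
Step 2: insert 43 -> lo=[41] (size 1, max 41) hi=[43] (size 1, min 43) -> median=42
Step 3: insert 33 -> lo=[33, 41] (size 2, max 41) hi=[43] (size 1, min 43) -> median=41
Step 4: insert 44 -> lo=[33, 41] (size 2, max 41) hi=[43, 44] (size 2, min 43) -> median=42
Step 5: insert 8 -> lo=[8, 33, 41] (size 3, max 41) hi=[43, 44] (size 2, min 43) -> median=41
Step 6: insert 7 -> lo=[7, 8, 33] (size 3, max 33) hi=[41, 43, 44] (size 3, min 41) -> median=37
Step 7: insert 41 -> lo=[7, 8, 33, 41] (size 4, max 41) hi=[41, 43, 44] (size 3, min 41) -> median=41
Step 8: insert 2 -> lo=[2, 7, 8, 33] (size 4, max 33) hi=[41, 41, 43, 44] (size 4, min 41) -> median=37
Step 9: insert 34 -> lo=[2, 7, 8, 33, 34] (size 5, max 34) hi=[41, 41, 43, 44] (size 4, min 41) -> median=34
Step 10: insert 3 -> lo=[2, 3, 7, 8, 33] (size 5, max 33) hi=[34, 41, 41, 43, 44] (size 5, min 34) -> median=33.5
Step 11: insert 33 -> lo=[2, 3, 7, 8, 33, 33] (size 6, max 33) hi=[34, 41, 41, 43, 44] (size 5, min 34) -> median=33

Answer: 41 42 41 42 41 37 41 37 34 33.5 33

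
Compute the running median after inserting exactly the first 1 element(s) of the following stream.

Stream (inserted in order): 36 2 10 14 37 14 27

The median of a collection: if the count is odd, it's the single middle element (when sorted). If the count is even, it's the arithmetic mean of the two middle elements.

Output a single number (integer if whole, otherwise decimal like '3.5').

Step 1: insert 36 -> lo=[36] (size 1, max 36) hi=[] (size 0) -> median=36

Answer: 36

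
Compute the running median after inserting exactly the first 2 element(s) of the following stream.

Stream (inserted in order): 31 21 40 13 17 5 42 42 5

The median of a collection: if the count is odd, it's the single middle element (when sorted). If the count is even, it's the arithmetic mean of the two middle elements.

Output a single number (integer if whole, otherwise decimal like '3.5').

Step 1: insert 31 -> lo=[31] (size 1, max 31) hi=[] (size 0) -> median=31
Step 2: insert 21 -> lo=[21] (size 1, max 21) hi=[31] (size 1, min 31) -> median=26

Answer: 26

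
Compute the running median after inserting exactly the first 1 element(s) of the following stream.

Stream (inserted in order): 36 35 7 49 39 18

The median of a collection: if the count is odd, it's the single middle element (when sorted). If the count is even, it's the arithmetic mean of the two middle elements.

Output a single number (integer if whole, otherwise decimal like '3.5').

Answer: 36

Derivation:
Step 1: insert 36 -> lo=[36] (size 1, max 36) hi=[] (size 0) -> median=36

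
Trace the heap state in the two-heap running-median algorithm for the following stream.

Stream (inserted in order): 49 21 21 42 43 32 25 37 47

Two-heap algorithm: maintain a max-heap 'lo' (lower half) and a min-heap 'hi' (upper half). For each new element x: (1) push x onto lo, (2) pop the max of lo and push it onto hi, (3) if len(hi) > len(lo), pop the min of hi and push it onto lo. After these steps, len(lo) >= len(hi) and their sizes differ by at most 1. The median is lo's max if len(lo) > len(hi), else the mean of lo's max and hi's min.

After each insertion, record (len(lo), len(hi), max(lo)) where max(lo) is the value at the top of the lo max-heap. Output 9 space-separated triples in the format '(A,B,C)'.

Answer: (1,0,49) (1,1,21) (2,1,21) (2,2,21) (3,2,42) (3,3,32) (4,3,32) (4,4,32) (5,4,37)

Derivation:
Step 1: insert 49 -> lo=[49] hi=[] -> (len(lo)=1, len(hi)=0, max(lo)=49)
Step 2: insert 21 -> lo=[21] hi=[49] -> (len(lo)=1, len(hi)=1, max(lo)=21)
Step 3: insert 21 -> lo=[21, 21] hi=[49] -> (len(lo)=2, len(hi)=1, max(lo)=21)
Step 4: insert 42 -> lo=[21, 21] hi=[42, 49] -> (len(lo)=2, len(hi)=2, max(lo)=21)
Step 5: insert 43 -> lo=[21, 21, 42] hi=[43, 49] -> (len(lo)=3, len(hi)=2, max(lo)=42)
Step 6: insert 32 -> lo=[21, 21, 32] hi=[42, 43, 49] -> (len(lo)=3, len(hi)=3, max(lo)=32)
Step 7: insert 25 -> lo=[21, 21, 25, 32] hi=[42, 43, 49] -> (len(lo)=4, len(hi)=3, max(lo)=32)
Step 8: insert 37 -> lo=[21, 21, 25, 32] hi=[37, 42, 43, 49] -> (len(lo)=4, len(hi)=4, max(lo)=32)
Step 9: insert 47 -> lo=[21, 21, 25, 32, 37] hi=[42, 43, 47, 49] -> (len(lo)=5, len(hi)=4, max(lo)=37)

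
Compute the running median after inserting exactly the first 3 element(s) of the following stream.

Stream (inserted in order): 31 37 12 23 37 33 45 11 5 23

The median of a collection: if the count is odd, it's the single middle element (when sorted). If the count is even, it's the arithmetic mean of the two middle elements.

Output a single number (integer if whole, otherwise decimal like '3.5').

Step 1: insert 31 -> lo=[31] (size 1, max 31) hi=[] (size 0) -> median=31
Step 2: insert 37 -> lo=[31] (size 1, max 31) hi=[37] (size 1, min 37) -> median=34
Step 3: insert 12 -> lo=[12, 31] (size 2, max 31) hi=[37] (size 1, min 37) -> median=31

Answer: 31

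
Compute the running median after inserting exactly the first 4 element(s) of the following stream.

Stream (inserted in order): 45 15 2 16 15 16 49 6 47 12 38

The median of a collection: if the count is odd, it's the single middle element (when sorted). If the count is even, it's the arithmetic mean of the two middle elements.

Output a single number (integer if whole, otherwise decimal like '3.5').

Answer: 15.5

Derivation:
Step 1: insert 45 -> lo=[45] (size 1, max 45) hi=[] (size 0) -> median=45
Step 2: insert 15 -> lo=[15] (size 1, max 15) hi=[45] (size 1, min 45) -> median=30
Step 3: insert 2 -> lo=[2, 15] (size 2, max 15) hi=[45] (size 1, min 45) -> median=15
Step 4: insert 16 -> lo=[2, 15] (size 2, max 15) hi=[16, 45] (size 2, min 16) -> median=15.5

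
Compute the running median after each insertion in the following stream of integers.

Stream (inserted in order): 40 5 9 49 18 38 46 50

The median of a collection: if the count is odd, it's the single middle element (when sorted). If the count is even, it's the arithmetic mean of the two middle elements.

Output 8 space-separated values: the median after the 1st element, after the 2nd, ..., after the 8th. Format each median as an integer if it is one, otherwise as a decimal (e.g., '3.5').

Answer: 40 22.5 9 24.5 18 28 38 39

Derivation:
Step 1: insert 40 -> lo=[40] (size 1, max 40) hi=[] (size 0) -> median=40
Step 2: insert 5 -> lo=[5] (size 1, max 5) hi=[40] (size 1, min 40) -> median=22.5
Step 3: insert 9 -> lo=[5, 9] (size 2, max 9) hi=[40] (size 1, min 40) -> median=9
Step 4: insert 49 -> lo=[5, 9] (size 2, max 9) hi=[40, 49] (size 2, min 40) -> median=24.5
Step 5: insert 18 -> lo=[5, 9, 18] (size 3, max 18) hi=[40, 49] (size 2, min 40) -> median=18
Step 6: insert 38 -> lo=[5, 9, 18] (size 3, max 18) hi=[38, 40, 49] (size 3, min 38) -> median=28
Step 7: insert 46 -> lo=[5, 9, 18, 38] (size 4, max 38) hi=[40, 46, 49] (size 3, min 40) -> median=38
Step 8: insert 50 -> lo=[5, 9, 18, 38] (size 4, max 38) hi=[40, 46, 49, 50] (size 4, min 40) -> median=39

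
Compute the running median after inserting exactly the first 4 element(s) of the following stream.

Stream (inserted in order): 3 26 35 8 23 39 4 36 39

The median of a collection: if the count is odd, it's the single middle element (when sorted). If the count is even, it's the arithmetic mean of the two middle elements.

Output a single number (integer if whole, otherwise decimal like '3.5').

Step 1: insert 3 -> lo=[3] (size 1, max 3) hi=[] (size 0) -> median=3
Step 2: insert 26 -> lo=[3] (size 1, max 3) hi=[26] (size 1, min 26) -> median=14.5
Step 3: insert 35 -> lo=[3, 26] (size 2, max 26) hi=[35] (size 1, min 35) -> median=26
Step 4: insert 8 -> lo=[3, 8] (size 2, max 8) hi=[26, 35] (size 2, min 26) -> median=17

Answer: 17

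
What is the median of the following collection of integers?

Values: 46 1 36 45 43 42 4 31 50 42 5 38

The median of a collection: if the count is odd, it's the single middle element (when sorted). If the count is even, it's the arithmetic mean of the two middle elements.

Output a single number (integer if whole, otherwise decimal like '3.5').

Answer: 40

Derivation:
Step 1: insert 46 -> lo=[46] (size 1, max 46) hi=[] (size 0) -> median=46
Step 2: insert 1 -> lo=[1] (size 1, max 1) hi=[46] (size 1, min 46) -> median=23.5
Step 3: insert 36 -> lo=[1, 36] (size 2, max 36) hi=[46] (size 1, min 46) -> median=36
Step 4: insert 45 -> lo=[1, 36] (size 2, max 36) hi=[45, 46] (size 2, min 45) -> median=40.5
Step 5: insert 43 -> lo=[1, 36, 43] (size 3, max 43) hi=[45, 46] (size 2, min 45) -> median=43
Step 6: insert 42 -> lo=[1, 36, 42] (size 3, max 42) hi=[43, 45, 46] (size 3, min 43) -> median=42.5
Step 7: insert 4 -> lo=[1, 4, 36, 42] (size 4, max 42) hi=[43, 45, 46] (size 3, min 43) -> median=42
Step 8: insert 31 -> lo=[1, 4, 31, 36] (size 4, max 36) hi=[42, 43, 45, 46] (size 4, min 42) -> median=39
Step 9: insert 50 -> lo=[1, 4, 31, 36, 42] (size 5, max 42) hi=[43, 45, 46, 50] (size 4, min 43) -> median=42
Step 10: insert 42 -> lo=[1, 4, 31, 36, 42] (size 5, max 42) hi=[42, 43, 45, 46, 50] (size 5, min 42) -> median=42
Step 11: insert 5 -> lo=[1, 4, 5, 31, 36, 42] (size 6, max 42) hi=[42, 43, 45, 46, 50] (size 5, min 42) -> median=42
Step 12: insert 38 -> lo=[1, 4, 5, 31, 36, 38] (size 6, max 38) hi=[42, 42, 43, 45, 46, 50] (size 6, min 42) -> median=40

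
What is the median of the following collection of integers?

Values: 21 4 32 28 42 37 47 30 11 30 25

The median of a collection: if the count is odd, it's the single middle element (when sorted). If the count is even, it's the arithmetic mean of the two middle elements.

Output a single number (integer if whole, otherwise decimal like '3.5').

Step 1: insert 21 -> lo=[21] (size 1, max 21) hi=[] (size 0) -> median=21
Step 2: insert 4 -> lo=[4] (size 1, max 4) hi=[21] (size 1, min 21) -> median=12.5
Step 3: insert 32 -> lo=[4, 21] (size 2, max 21) hi=[32] (size 1, min 32) -> median=21
Step 4: insert 28 -> lo=[4, 21] (size 2, max 21) hi=[28, 32] (size 2, min 28) -> median=24.5
Step 5: insert 42 -> lo=[4, 21, 28] (size 3, max 28) hi=[32, 42] (size 2, min 32) -> median=28
Step 6: insert 37 -> lo=[4, 21, 28] (size 3, max 28) hi=[32, 37, 42] (size 3, min 32) -> median=30
Step 7: insert 47 -> lo=[4, 21, 28, 32] (size 4, max 32) hi=[37, 42, 47] (size 3, min 37) -> median=32
Step 8: insert 30 -> lo=[4, 21, 28, 30] (size 4, max 30) hi=[32, 37, 42, 47] (size 4, min 32) -> median=31
Step 9: insert 11 -> lo=[4, 11, 21, 28, 30] (size 5, max 30) hi=[32, 37, 42, 47] (size 4, min 32) -> median=30
Step 10: insert 30 -> lo=[4, 11, 21, 28, 30] (size 5, max 30) hi=[30, 32, 37, 42, 47] (size 5, min 30) -> median=30
Step 11: insert 25 -> lo=[4, 11, 21, 25, 28, 30] (size 6, max 30) hi=[30, 32, 37, 42, 47] (size 5, min 30) -> median=30

Answer: 30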